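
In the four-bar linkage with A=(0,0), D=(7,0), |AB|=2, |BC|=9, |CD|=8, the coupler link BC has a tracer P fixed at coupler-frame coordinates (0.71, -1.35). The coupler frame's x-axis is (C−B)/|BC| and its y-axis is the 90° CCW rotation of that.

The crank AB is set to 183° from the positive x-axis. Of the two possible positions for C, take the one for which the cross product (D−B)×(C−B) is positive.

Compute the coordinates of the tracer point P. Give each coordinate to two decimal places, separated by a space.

A=(0,0), D=(7.00,0)
B = A + 2.00·(cos183°, sin183°) = (-1.9973, -0.1047)
|BD| = 8.9979
circle(B,9.00) ∩ circle(D,8.00): a=5.4436, h=7.1671
  candidates: C₊=(3.3626,7.1253) cross=64.489; C₋=(3.5293,-7.2080) cross=-64.489
  mode + wants cross > 0 → take C=(3.3626,7.1253) (cross=64.489)
ex = (C−B)/|BC| = (0.5955,0.8033); ey = (-0.8033,0.5955)
P = B + 0.71·ex + -1.35·ey = (-0.4899,-0.3383)

-0.49 -0.34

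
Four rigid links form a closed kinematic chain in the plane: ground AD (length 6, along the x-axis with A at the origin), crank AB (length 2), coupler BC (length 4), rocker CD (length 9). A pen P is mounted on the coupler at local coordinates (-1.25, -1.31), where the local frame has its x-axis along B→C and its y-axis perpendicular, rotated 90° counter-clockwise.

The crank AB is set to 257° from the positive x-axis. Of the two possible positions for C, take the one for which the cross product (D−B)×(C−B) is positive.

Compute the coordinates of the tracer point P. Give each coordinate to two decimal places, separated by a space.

1.35 -2.12

A=(0,0), D=(6.00,0)
B = A + 2.00·(cos257°, sin257°) = (-0.4499, -1.9487)
|BD| = 6.7379
circle(B,4.00) ∩ circle(D,9.00): a=-1.4546, h=3.7262
  candidates: C₊=(-2.9200,1.1975) cross=25.106; C₋=(-0.7646,-5.9363) cross=-25.106
  mode + wants cross > 0 → take C=(-2.9200,1.1975) (cross=25.106)
ex = (C−B)/|BC| = (-0.6175,0.7866); ey = (-0.7866,-0.6175)
P = B + -1.25·ex + -1.31·ey = (1.3524,-2.1230)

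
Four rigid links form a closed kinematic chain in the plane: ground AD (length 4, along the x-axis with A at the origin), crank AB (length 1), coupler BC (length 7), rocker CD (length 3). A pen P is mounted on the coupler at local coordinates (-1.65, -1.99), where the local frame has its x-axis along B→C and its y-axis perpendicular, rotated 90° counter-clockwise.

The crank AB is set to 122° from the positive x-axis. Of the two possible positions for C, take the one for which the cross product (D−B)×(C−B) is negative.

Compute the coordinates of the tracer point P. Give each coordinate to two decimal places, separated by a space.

A=(0,0), D=(4.00,0)
B = A + 1.00·(cos122°, sin122°) = (-0.5299, 0.8480)
|BD| = 4.6086
circle(B,7.00) ∩ circle(D,3.00): a=6.6440, h=2.2039
  candidates: C₊=(6.4062,1.7917) cross=10.157; C₋=(5.5951,-2.5408) cross=-10.157
  mode - wants cross < 0 → take C=(5.5951,-2.5408) (cross=-10.157)
ex = (C−B)/|BC| = (0.8750,-0.4841); ey = (0.4841,0.8750)
P = B + -1.65·ex + -1.99·ey = (-2.9371,-0.0944)

-2.94 -0.09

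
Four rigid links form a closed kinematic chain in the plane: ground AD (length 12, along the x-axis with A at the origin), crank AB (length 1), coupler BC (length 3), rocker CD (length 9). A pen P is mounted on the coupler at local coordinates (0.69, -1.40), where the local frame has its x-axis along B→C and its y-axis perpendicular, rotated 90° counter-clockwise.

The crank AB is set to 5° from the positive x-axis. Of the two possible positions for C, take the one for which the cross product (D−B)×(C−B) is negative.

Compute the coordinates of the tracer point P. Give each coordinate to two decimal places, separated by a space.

0.56 -1.41

A=(0,0), D=(12.00,0)
B = A + 1.00·(cos5°, sin5°) = (0.9962, 0.0872)
|BD| = 11.0042
circle(B,3.00) ∩ circle(D,9.00): a=2.2306, h=2.0061
  candidates: C₊=(3.2426,2.0755) cross=22.076; C₋=(3.2108,-1.9366) cross=-22.076
  mode - wants cross < 0 → take C=(3.2108,-1.9366) (cross=-22.076)
ex = (C−B)/|BC| = (0.7382,-0.6746); ey = (0.6746,0.7382)
P = B + 0.69·ex + -1.40·ey = (0.5612,-1.4118)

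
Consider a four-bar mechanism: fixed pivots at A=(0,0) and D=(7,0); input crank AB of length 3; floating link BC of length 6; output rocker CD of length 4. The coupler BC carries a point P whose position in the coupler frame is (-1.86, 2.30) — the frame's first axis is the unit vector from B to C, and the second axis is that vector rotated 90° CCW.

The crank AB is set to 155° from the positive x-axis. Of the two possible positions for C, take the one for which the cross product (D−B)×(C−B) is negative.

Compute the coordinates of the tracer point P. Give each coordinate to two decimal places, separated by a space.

-3.84 4.01

A=(0,0), D=(7.00,0)
B = A + 3.00·(cos155°, sin155°) = (-2.7189, 1.2679)
|BD| = 9.8013
circle(B,6.00) ∩ circle(D,4.00): a=5.9209, h=0.9710
  candidates: C₊=(3.2778,1.4648) cross=9.517; C₋=(3.0266,-0.4609) cross=-9.517
  mode - wants cross < 0 → take C=(3.0266,-0.4609) (cross=-9.517)
ex = (C−B)/|BC| = (0.9576,-0.2881); ey = (0.2881,0.9576)
P = B + -1.86·ex + 2.30·ey = (-3.8374,4.0062)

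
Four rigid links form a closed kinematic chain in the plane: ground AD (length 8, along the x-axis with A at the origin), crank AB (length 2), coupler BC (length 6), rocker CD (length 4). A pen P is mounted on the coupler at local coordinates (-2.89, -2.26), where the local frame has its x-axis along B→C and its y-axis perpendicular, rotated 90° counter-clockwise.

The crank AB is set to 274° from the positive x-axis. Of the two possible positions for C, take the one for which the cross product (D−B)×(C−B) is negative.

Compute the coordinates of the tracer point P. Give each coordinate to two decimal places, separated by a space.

-3.21 -3.49

A=(0,0), D=(8.00,0)
B = A + 2.00·(cos274°, sin274°) = (0.1395, -1.9951)
|BD| = 8.1097
circle(B,6.00) ∩ circle(D,4.00): a=5.2880, h=2.8351
  candidates: C₊=(4.5675,2.0537) cross=22.992; C₋=(5.9624,-3.4421) cross=-22.992
  mode - wants cross < 0 → take C=(5.9624,-3.4421) (cross=-22.992)
ex = (C−B)/|BC| = (0.9705,-0.2412); ey = (0.2412,0.9705)
P = B + -2.89·ex + -2.26·ey = (-3.2102,-3.4914)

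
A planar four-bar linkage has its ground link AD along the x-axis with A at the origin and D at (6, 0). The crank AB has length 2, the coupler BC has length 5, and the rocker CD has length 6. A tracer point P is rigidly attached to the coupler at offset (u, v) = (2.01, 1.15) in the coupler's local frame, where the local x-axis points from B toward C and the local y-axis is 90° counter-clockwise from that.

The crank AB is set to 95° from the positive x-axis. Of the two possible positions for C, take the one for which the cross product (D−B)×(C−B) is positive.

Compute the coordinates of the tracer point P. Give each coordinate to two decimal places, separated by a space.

A=(0,0), D=(6.00,0)
B = A + 2.00·(cos95°, sin95°) = (-0.1743, 1.9924)
|BD| = 6.4878
circle(B,5.00) ∩ circle(D,6.00): a=2.3962, h=4.3884
  candidates: C₊=(3.4537,5.4329) cross=28.471; C₋=(0.7584,-2.9198) cross=-28.471
  mode + wants cross > 0 → take C=(3.4537,5.4329) (cross=28.471)
ex = (C−B)/|BC| = (0.7256,0.6881); ey = (-0.6881,0.7256)
P = B + 2.01·ex + 1.15·ey = (0.4928,4.2099)

0.49 4.21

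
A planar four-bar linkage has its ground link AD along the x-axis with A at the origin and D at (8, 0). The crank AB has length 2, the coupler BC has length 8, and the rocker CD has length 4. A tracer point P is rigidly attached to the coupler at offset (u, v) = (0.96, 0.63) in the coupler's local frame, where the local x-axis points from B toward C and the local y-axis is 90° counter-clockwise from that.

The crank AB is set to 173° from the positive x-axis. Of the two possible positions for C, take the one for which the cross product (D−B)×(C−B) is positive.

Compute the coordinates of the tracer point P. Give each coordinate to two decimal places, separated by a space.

A=(0,0), D=(8.00,0)
B = A + 2.00·(cos173°, sin173°) = (-1.9851, 0.2437)
|BD| = 9.9881
circle(B,8.00) ∩ circle(D,4.00): a=7.3969, h=3.0473
  candidates: C₊=(5.4840,3.1096) cross=30.436; C₋=(5.3352,-2.9831) cross=-30.436
  mode + wants cross > 0 → take C=(5.4840,3.1096) (cross=30.436)
ex = (C−B)/|BC| = (0.9336,0.3582); ey = (-0.3582,0.9336)
P = B + 0.96·ex + 0.63·ey = (-1.3145,1.1758)

-1.31 1.18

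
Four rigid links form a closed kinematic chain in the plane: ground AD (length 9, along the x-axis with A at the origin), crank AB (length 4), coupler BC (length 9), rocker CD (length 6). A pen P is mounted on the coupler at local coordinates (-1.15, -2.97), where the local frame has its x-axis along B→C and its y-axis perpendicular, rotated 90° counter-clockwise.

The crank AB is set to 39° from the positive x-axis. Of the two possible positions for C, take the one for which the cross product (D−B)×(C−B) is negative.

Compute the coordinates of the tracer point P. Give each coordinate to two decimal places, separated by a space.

-0.07 2.30

A=(0,0), D=(9.00,0)
B = A + 4.00·(cos39°, sin39°) = (3.1086, 2.5173)
|BD| = 6.4067
circle(B,9.00) ∩ circle(D,6.00): a=6.7153, h=5.9921
  candidates: C₊=(11.6382,5.3889) cross=38.389; C₋=(6.9294,-5.6314) cross=-38.389
  mode - wants cross < 0 → take C=(6.9294,-5.6314) (cross=-38.389)
ex = (C−B)/|BC| = (0.4245,-0.9054); ey = (0.9054,0.4245)
P = B + -1.15·ex + -2.97·ey = (-0.0687,2.2976)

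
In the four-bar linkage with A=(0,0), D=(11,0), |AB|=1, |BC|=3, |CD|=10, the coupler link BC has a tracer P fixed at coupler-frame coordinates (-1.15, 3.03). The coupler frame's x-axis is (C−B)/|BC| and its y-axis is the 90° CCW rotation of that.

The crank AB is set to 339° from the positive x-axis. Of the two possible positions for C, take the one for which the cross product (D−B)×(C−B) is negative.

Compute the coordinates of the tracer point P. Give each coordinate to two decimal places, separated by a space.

A=(0,0), D=(11.00,0)
B = A + 1.00·(cos339°, sin339°) = (0.9336, -0.3584)
|BD| = 10.0728
circle(B,3.00) ∩ circle(D,10.00): a=0.5193, h=2.9547
  candidates: C₊=(1.3474,2.6130) cross=29.762; C₋=(1.5577,-3.2927) cross=-29.762
  mode - wants cross < 0 → take C=(1.5577,-3.2927) (cross=-29.762)
ex = (C−B)/|BC| = (0.2080,-0.9781); ey = (0.9781,0.2080)
P = B + -1.15·ex + 3.03·ey = (3.6581,1.3968)

3.66 1.40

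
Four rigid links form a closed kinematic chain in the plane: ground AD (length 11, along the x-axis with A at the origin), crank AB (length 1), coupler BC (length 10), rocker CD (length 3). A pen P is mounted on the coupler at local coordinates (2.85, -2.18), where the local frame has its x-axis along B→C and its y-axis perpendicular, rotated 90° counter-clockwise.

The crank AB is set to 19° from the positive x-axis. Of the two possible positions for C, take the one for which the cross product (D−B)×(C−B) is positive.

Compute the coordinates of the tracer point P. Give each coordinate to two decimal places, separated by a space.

A=(0,0), D=(11.00,0)
B = A + 1.00·(cos19°, sin19°) = (0.9455, 0.3256)
|BD| = 10.0598
circle(B,10.00) ∩ circle(D,3.00): a=9.5529, h=2.9569
  candidates: C₊=(10.5891,2.9717) cross=29.745; C₋=(10.3977,-2.9389) cross=-29.745
  mode + wants cross > 0 → take C=(10.5891,2.9717) (cross=29.745)
ex = (C−B)/|BC| = (0.9644,0.2646); ey = (-0.2646,0.9644)
P = B + 2.85·ex + -2.18·ey = (4.2708,-1.0226)

4.27 -1.02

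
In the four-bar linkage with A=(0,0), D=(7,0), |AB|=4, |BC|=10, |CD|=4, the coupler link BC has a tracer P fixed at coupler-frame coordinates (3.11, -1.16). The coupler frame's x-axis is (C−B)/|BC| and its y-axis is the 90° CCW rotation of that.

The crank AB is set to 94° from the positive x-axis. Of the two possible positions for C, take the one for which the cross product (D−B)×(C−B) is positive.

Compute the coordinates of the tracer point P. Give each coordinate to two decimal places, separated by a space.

2.70 2.52

A=(0,0), D=(7.00,0)
B = A + 4.00·(cos94°, sin94°) = (-0.2790, 3.9903)
|BD| = 8.3010
circle(B,10.00) ∩ circle(D,4.00): a=9.2101, h=3.8953
  candidates: C₊=(9.6697,2.9787) cross=32.335; C₋=(5.9248,-3.8528) cross=-32.335
  mode + wants cross > 0 → take C=(9.6697,2.9787) (cross=32.335)
ex = (C−B)/|BC| = (0.9949,-0.1012); ey = (0.1012,0.9949)
P = B + 3.11·ex + -1.16·ey = (2.6977,2.5216)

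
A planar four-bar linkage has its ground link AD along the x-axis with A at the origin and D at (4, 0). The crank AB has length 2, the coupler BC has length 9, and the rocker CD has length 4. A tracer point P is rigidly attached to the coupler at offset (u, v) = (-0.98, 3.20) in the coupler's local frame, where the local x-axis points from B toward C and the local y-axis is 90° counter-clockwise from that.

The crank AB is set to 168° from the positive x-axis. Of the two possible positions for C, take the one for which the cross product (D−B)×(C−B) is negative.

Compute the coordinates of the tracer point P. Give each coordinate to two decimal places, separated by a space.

A=(0,0), D=(4.00,0)
B = A + 2.00·(cos168°, sin168°) = (-1.9563, 0.4158)
|BD| = 5.9708
circle(B,9.00) ∩ circle(D,4.00): a=8.4286, h=3.1558
  candidates: C₊=(6.6716,2.9770) cross=18.843; C₋=(6.2320,-3.3194) cross=-18.843
  mode - wants cross < 0 → take C=(6.2320,-3.3194) (cross=-18.843)
ex = (C−B)/|BC| = (0.9098,-0.4150); ey = (0.4150,0.9098)
P = B + -0.98·ex + 3.20·ey = (-1.5198,3.7339)

-1.52 3.73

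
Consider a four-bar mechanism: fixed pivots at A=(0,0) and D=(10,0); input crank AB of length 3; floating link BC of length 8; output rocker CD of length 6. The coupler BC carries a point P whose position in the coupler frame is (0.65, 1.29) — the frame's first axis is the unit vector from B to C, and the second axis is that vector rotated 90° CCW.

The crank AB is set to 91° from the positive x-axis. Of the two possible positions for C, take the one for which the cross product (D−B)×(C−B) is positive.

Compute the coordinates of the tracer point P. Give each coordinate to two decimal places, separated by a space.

0.17 4.43

A=(0,0), D=(10.00,0)
B = A + 3.00·(cos91°, sin91°) = (-0.0524, 2.9995)
|BD| = 10.4903
circle(B,8.00) ∩ circle(D,6.00): a=6.5797, h=4.5505
  candidates: C₊=(7.5538,5.4787) cross=47.736; C₋=(4.9515,-3.2423) cross=-47.736
  mode + wants cross > 0 → take C=(7.5538,5.4787) (cross=47.736)
ex = (C−B)/|BC| = (0.9508,0.3099); ey = (-0.3099,0.9508)
P = B + 0.65·ex + 1.29·ey = (0.1659,4.4275)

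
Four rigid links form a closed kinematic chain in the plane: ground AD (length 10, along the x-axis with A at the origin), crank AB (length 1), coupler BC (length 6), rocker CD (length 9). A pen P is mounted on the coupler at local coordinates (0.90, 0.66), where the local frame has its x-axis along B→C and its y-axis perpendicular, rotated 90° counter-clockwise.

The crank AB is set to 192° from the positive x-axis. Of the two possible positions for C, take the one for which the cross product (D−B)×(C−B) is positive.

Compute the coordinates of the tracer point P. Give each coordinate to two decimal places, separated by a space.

A=(0,0), D=(10.00,0)
B = A + 1.00·(cos192°, sin192°) = (-0.9781, -0.2079)
|BD| = 10.9801
circle(B,6.00) ∩ circle(D,9.00): a=3.4409, h=4.9153
  candidates: C₊=(2.3691,4.7717) cross=53.971; C₋=(2.5552,-5.0572) cross=-53.971
  mode + wants cross > 0 → take C=(2.3691,4.7717) (cross=53.971)
ex = (C−B)/|BC| = (0.5579,0.8299); ey = (-0.8299,0.5579)
P = B + 0.90·ex + 0.66·ey = (-1.0238,0.9072)

-1.02 0.91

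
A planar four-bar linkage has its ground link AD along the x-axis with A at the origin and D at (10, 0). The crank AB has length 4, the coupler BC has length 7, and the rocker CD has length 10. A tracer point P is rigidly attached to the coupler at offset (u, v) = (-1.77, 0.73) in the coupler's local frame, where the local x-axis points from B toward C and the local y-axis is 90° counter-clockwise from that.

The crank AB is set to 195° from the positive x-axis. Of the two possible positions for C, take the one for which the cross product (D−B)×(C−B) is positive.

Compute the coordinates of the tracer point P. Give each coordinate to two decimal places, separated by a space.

A=(0,0), D=(10.00,0)
B = A + 4.00·(cos195°, sin195°) = (-3.8637, -1.0353)
|BD| = 13.9023
circle(B,7.00) ∩ circle(D,10.00): a=5.1169, h=4.7767
  candidates: C₊=(0.8833,4.1092) cross=66.407; C₋=(1.5947,-5.4177) cross=-66.407
  mode + wants cross > 0 → take C=(0.8833,4.1092) (cross=66.407)
ex = (C−B)/|BC| = (0.6781,0.7349); ey = (-0.7349,0.6781)
P = B + -1.77·ex + 0.73·ey = (-5.6005,-1.8411)

-5.60 -1.84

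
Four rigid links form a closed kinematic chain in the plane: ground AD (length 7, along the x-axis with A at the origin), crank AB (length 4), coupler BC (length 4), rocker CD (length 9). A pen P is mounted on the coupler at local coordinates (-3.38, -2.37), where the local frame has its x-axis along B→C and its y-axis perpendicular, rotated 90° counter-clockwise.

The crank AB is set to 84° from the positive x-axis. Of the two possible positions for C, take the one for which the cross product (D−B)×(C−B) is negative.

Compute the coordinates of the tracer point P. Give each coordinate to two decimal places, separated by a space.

A=(0,0), D=(7.00,0)
B = A + 4.00·(cos84°, sin84°) = (0.4181, 3.9781)
|BD| = 7.6907
circle(B,4.00) ∩ circle(D,9.00): a=-0.3806, h=3.9819
  candidates: C₊=(2.1521,7.5827) cross=30.623; C₋=(-1.9672,0.7672) cross=-30.623
  mode - wants cross < 0 → take C=(-1.9672,0.7672) (cross=-30.623)
ex = (C−B)/|BC| = (-0.5963,-0.8027); ey = (0.8027,-0.5963)
P = B + -3.38·ex + -2.37·ey = (0.5313,8.1046)

0.53 8.10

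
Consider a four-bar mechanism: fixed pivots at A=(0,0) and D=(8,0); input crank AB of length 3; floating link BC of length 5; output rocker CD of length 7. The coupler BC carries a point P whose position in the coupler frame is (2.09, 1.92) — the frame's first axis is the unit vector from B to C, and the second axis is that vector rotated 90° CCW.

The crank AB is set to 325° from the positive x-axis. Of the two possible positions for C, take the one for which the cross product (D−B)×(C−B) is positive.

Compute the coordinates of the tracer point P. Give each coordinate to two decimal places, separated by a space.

0.28 0.10

A=(0,0), D=(8.00,0)
B = A + 3.00·(cos325°, sin325°) = (2.4575, -1.7207)
|BD| = 5.8035
circle(B,5.00) ∩ circle(D,7.00): a=0.8340, h=4.9299
  candidates: C₊=(1.7923,3.2348) cross=28.611; C₋=(4.7157,-6.1817) cross=-28.611
  mode + wants cross > 0 → take C=(1.7923,3.2348) (cross=28.611)
ex = (C−B)/|BC| = (-0.1330,0.9911); ey = (-0.9911,-0.1330)
P = B + 2.09·ex + 1.92·ey = (0.2765,0.0953)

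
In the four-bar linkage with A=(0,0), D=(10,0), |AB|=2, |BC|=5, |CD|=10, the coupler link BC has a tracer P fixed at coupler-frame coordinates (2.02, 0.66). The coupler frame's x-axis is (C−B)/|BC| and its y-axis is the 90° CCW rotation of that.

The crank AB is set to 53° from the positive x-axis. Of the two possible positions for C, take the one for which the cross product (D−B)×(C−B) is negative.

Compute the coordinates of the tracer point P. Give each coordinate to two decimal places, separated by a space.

1.61 -0.49

A=(0,0), D=(10.00,0)
B = A + 2.00·(cos53°, sin53°) = (1.2036, 1.5973)
|BD| = 8.9402
circle(B,5.00) ∩ circle(D,10.00): a=0.2756, h=4.9924
  candidates: C₊=(2.3667,6.4601) cross=44.633; C₋=(0.5828,-3.3640) cross=-44.633
  mode - wants cross < 0 → take C=(0.5828,-3.3640) (cross=-44.633)
ex = (C−B)/|BC| = (-0.1242,-0.9923); ey = (0.9923,-0.1242)
P = B + 2.02·ex + 0.66·ey = (1.6077,-0.4890)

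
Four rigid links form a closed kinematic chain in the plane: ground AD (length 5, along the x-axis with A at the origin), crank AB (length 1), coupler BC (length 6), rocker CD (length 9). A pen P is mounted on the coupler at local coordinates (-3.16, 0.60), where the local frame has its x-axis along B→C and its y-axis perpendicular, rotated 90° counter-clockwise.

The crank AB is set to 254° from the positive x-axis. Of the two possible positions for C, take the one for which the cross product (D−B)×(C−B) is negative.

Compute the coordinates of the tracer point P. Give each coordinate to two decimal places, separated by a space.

A=(0,0), D=(5.00,0)
B = A + 1.00·(cos254°, sin254°) = (-0.2756, -0.9613)
|BD| = 5.3625
circle(B,6.00) ∩ circle(D,9.00): a=-1.5146, h=5.8057
  candidates: C₊=(-2.8064,4.4789) cross=31.133; C₋=(-0.7250,-6.9444) cross=-31.133
  mode - wants cross < 0 → take C=(-0.7250,-6.9444) (cross=-31.133)
ex = (C−B)/|BC| = (-0.0749,-0.9972); ey = (0.9972,-0.0749)
P = B + -3.16·ex + 0.60·ey = (0.5593,2.1449)

0.56 2.14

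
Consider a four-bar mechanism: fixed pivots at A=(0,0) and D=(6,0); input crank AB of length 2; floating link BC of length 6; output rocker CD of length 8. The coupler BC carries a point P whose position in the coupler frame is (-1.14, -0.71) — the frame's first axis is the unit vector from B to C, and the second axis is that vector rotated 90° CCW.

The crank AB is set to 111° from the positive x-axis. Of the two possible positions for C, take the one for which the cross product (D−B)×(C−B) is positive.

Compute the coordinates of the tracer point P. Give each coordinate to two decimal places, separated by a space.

-0.67 0.53

A=(0,0), D=(6.00,0)
B = A + 2.00·(cos111°, sin111°) = (-0.7167, 1.8672)
|BD| = 6.9714
circle(B,6.00) ∩ circle(D,8.00): a=1.4775, h=5.8152
  candidates: C₊=(2.2643,7.0742) cross=40.540; C₋=(-0.8507,-4.1313) cross=-40.540
  mode + wants cross > 0 → take C=(2.2643,7.0742) (cross=40.540)
ex = (C−B)/|BC| = (0.4968,0.8678); ey = (-0.8678,0.4968)
P = B + -1.14·ex + -0.71·ey = (-0.6670,0.5251)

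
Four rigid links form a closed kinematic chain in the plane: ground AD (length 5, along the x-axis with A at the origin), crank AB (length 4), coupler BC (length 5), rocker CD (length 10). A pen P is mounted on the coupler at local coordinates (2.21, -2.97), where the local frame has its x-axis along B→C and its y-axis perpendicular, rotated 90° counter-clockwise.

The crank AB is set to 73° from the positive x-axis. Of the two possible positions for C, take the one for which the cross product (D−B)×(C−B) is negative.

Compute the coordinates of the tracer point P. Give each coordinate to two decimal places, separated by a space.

A=(0,0), D=(5.00,0)
B = A + 4.00·(cos73°, sin73°) = (1.1695, 3.8252)
|BD| = 5.4134
circle(B,5.00) ∩ circle(D,10.00): a=-4.2205, h=2.6809
  candidates: C₊=(0.0774,8.7045) cross=14.513; C₋=(-3.7113,4.9105) cross=-14.513
  mode - wants cross < 0 → take C=(-3.7113,4.9105) (cross=-14.513)
ex = (C−B)/|BC| = (-0.9762,0.2171); ey = (-0.2171,-0.9762)
P = B + 2.21·ex + -2.97·ey = (-0.3432,7.2041)

-0.34 7.20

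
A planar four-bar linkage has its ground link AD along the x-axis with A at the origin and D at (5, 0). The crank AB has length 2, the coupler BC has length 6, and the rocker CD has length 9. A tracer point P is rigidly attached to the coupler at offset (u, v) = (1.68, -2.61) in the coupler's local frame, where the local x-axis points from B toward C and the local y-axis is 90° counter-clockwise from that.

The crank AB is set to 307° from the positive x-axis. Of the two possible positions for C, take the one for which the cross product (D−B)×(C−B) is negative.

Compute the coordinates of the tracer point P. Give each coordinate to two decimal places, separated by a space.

-1.69 -2.71

A=(0,0), D=(5.00,0)
B = A + 2.00·(cos307°, sin307°) = (1.2036, -1.5973)
|BD| = 4.1187
circle(B,6.00) ∩ circle(D,9.00): a=-3.4035, h=4.9412
  candidates: C₊=(-3.8498,1.6374) cross=20.352; C₋=(-0.0173,-7.4717) cross=-20.352
  mode - wants cross < 0 → take C=(-0.0173,-7.4717) (cross=-20.352)
ex = (C−B)/|BC| = (-0.2035,-0.9791); ey = (0.9791,-0.2035)
P = B + 1.68·ex + -2.61·ey = (-1.6936,-2.7110)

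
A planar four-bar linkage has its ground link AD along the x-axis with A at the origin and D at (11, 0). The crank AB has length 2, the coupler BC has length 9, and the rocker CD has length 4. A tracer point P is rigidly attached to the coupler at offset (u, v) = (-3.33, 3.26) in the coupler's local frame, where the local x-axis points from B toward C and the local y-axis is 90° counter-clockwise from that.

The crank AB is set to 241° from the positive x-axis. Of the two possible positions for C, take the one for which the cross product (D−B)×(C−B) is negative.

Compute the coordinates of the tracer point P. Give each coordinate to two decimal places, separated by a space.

A=(0,0), D=(11.00,0)
B = A + 2.00·(cos241°, sin241°) = (-0.9696, -1.7492)
|BD| = 12.0968
circle(B,9.00) ∩ circle(D,4.00): a=8.7351, h=2.1677
  candidates: C₊=(7.3602,1.6588) cross=26.222; C₋=(7.9871,-2.6310) cross=-26.222
  mode - wants cross < 0 → take C=(7.9871,-2.6310) (cross=-26.222)
ex = (C−B)/|BC| = (0.9952,-0.0980); ey = (0.0980,0.9952)
P = B + -3.33·ex + 3.26·ey = (-3.9642,1.8213)

-3.96 1.82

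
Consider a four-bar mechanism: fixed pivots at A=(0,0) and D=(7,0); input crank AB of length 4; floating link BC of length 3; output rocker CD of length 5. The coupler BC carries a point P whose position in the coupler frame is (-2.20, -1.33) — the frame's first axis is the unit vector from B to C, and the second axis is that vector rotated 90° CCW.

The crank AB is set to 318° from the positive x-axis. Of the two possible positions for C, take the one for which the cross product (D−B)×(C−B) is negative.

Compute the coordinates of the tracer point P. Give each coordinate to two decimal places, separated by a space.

0.44 -2.21

A=(0,0), D=(7.00,0)
B = A + 4.00·(cos318°, sin318°) = (2.9726, -2.6765)
|BD| = 4.8357
circle(B,3.00) ∩ circle(D,5.00): a=0.7635, h=2.9012
  candidates: C₊=(2.0026,0.1624) cross=14.029; C₋=(5.2143,-4.6702) cross=-14.029
  mode - wants cross < 0 → take C=(5.2143,-4.6702) (cross=-14.029)
ex = (C−B)/|BC| = (0.7472,-0.6646); ey = (0.6646,0.7472)
P = B + -2.20·ex + -1.33·ey = (0.4448,-2.2083)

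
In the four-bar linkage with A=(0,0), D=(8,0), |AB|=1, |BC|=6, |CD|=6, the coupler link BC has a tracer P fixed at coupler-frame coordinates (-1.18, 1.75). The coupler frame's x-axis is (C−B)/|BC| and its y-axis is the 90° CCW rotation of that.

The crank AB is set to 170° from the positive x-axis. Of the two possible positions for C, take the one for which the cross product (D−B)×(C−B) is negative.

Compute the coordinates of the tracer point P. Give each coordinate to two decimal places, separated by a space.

-0.67 2.26

A=(0,0), D=(8.00,0)
B = A + 1.00·(cos170°, sin170°) = (-0.9848, 0.1736)
|BD| = 8.9865
circle(B,6.00) ∩ circle(D,6.00): a=4.4932, h=3.9763
  candidates: C₊=(3.5844,4.0624) cross=35.733; C₋=(3.4308,-3.8887) cross=-35.733
  mode - wants cross < 0 → take C=(3.4308,-3.8887) (cross=-35.733)
ex = (C−B)/|BC| = (0.7359,-0.6771); ey = (0.6771,0.7359)
P = B + -1.18·ex + 1.75·ey = (-0.6683,2.2605)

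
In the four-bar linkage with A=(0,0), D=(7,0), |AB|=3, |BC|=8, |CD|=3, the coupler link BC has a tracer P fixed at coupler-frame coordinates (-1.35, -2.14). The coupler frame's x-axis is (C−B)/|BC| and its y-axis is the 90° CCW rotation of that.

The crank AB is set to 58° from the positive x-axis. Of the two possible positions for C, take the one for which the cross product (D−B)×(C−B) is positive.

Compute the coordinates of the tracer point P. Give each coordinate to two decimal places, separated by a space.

A=(0,0), D=(7.00,0)
B = A + 3.00·(cos58°, sin58°) = (1.5898, 2.5441)
|BD| = 5.9786
circle(B,8.00) ∩ circle(D,3.00): a=7.5890, h=2.5311
  candidates: C₊=(9.5345,1.6052) cross=15.132; C₋=(7.3803,-2.9758) cross=-15.132
  mode + wants cross > 0 → take C=(9.5345,1.6052) (cross=15.132)
ex = (C−B)/|BC| = (0.9931,-0.1174); ey = (0.1174,0.9931)
P = B + -1.35·ex + -2.14·ey = (-0.0021,0.5774)

-0.00 0.58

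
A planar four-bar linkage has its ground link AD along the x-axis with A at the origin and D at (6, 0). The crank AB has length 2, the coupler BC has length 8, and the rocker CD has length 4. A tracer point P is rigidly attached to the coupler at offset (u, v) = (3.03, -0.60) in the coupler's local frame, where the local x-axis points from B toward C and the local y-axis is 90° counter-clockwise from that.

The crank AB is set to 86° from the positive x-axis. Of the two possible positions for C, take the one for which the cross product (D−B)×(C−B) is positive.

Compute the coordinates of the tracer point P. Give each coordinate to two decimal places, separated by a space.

3.23 1.96

A=(0,0), D=(6.00,0)
B = A + 2.00·(cos86°, sin86°) = (0.1395, 1.9951)
|BD| = 6.1908
circle(B,8.00) ∩ circle(D,4.00): a=6.9721, h=3.9229
  candidates: C₊=(8.0039,3.4618) cross=24.286; C₋=(5.4754,-3.9654) cross=-24.286
  mode + wants cross > 0 → take C=(8.0039,3.4618) (cross=24.286)
ex = (C−B)/|BC| = (0.9830,0.1833); ey = (-0.1833,0.9830)
P = B + 3.03·ex + -0.60·ey = (3.2282,1.9608)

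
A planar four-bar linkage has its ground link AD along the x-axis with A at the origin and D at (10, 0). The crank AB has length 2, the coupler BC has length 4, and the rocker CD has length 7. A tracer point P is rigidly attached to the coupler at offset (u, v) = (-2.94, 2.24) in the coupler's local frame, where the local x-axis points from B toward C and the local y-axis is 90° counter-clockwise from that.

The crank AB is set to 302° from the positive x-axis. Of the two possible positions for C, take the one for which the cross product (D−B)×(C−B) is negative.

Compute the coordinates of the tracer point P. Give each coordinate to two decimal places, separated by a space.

0.00 1.85

A=(0,0), D=(10.00,0)
B = A + 2.00·(cos302°, sin302°) = (1.0598, -1.6961)
|BD| = 9.0996
circle(B,4.00) ∩ circle(D,7.00): a=2.7366, h=2.9174
  candidates: C₊=(3.2047,1.6803) cross=26.547; C₋=(4.2922,-4.0523) cross=-26.547
  mode - wants cross < 0 → take C=(4.2922,-4.0523) (cross=-26.547)
ex = (C−B)/|BC| = (0.8081,-0.5891); ey = (0.5891,0.8081)
P = B + -2.94·ex + 2.24·ey = (0.0035,1.8459)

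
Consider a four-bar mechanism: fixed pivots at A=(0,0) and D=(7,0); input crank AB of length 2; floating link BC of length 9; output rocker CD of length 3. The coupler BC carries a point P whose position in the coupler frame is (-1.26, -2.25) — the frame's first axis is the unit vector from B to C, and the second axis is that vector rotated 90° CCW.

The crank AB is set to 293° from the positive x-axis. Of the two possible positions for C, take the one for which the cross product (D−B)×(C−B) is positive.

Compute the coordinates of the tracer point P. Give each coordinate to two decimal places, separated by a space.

0.76 -4.42

A=(0,0), D=(7.00,0)
B = A + 2.00·(cos293°, sin293°) = (0.7815, -1.8410)
|BD| = 6.4853
circle(B,9.00) ∩ circle(D,3.00): a=8.7937, h=1.9162
  candidates: C₊=(8.6694,2.4926) cross=12.427; C₋=(9.7573,-1.1821) cross=-12.427
  mode + wants cross > 0 → take C=(8.6694,2.4926) (cross=12.427)
ex = (C−B)/|BC| = (0.8764,0.4815); ey = (-0.4815,0.8764)
P = B + -1.26·ex + -2.25·ey = (0.7606,-4.4197)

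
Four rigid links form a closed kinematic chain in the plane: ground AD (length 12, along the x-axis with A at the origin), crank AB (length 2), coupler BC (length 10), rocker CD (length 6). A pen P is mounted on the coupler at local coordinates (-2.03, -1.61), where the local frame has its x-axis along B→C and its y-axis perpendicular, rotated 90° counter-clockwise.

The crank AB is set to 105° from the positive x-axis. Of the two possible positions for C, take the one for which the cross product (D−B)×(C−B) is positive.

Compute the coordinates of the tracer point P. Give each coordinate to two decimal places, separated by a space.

-1.92 -0.25

A=(0,0), D=(12.00,0)
B = A + 2.00·(cos105°, sin105°) = (-0.5176, 1.9319)
|BD| = 12.6658
circle(B,10.00) ∩ circle(D,6.00): a=8.8594, h=4.6380
  candidates: C₊=(8.9455,5.1643) cross=58.744; C₋=(7.5307,-4.0032) cross=-58.744
  mode + wants cross > 0 → take C=(8.9455,5.1643) (cross=58.744)
ex = (C−B)/|BC| = (0.9463,0.3232); ey = (-0.3232,0.9463)
P = B + -2.03·ex + -1.61·ey = (-1.9182,-0.2479)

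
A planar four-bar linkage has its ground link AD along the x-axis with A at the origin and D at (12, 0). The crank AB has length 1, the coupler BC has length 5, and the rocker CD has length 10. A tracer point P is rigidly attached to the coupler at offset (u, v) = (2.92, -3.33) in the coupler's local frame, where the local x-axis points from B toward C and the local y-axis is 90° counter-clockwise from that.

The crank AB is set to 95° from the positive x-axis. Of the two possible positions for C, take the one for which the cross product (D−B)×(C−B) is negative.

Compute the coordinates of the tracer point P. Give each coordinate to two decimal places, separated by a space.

-1.38 -3.24

A=(0,0), D=(12.00,0)
B = A + 1.00·(cos95°, sin95°) = (-0.0872, 0.9962)
|BD| = 12.1281
circle(B,5.00) ∩ circle(D,10.00): a=2.9721, h=4.0208
  candidates: C₊=(3.2052,4.7593) cross=48.765; C₋=(2.5446,-3.2551) cross=-48.765
  mode - wants cross < 0 → take C=(2.5446,-3.2551) (cross=-48.765)
ex = (C−B)/|BC| = (0.5264,-0.8503); ey = (0.8503,0.5264)
P = B + 2.92·ex + -3.33·ey = (-1.3816,-3.2393)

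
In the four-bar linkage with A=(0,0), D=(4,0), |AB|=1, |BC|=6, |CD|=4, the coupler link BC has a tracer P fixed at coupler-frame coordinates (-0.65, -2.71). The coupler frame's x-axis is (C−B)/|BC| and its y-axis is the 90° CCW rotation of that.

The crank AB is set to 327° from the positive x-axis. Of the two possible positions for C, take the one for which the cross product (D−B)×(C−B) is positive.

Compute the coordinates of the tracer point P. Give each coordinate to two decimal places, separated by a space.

A=(0,0), D=(4.00,0)
B = A + 1.00·(cos327°, sin327°) = (0.8387, -0.5446)
|BD| = 3.2079
circle(B,6.00) ∩ circle(D,4.00): a=4.7213, h=3.7027
  candidates: C₊=(4.8627,3.9059) cross=11.878; C₋=(6.1200,-3.3920) cross=-11.878
  mode + wants cross > 0 → take C=(4.8627,3.9059) (cross=11.878)
ex = (C−B)/|BC| = (0.6707,0.7417); ey = (-0.7417,0.6707)
P = B + -0.65·ex + -2.71·ey = (2.4129,-2.8443)

2.41 -2.84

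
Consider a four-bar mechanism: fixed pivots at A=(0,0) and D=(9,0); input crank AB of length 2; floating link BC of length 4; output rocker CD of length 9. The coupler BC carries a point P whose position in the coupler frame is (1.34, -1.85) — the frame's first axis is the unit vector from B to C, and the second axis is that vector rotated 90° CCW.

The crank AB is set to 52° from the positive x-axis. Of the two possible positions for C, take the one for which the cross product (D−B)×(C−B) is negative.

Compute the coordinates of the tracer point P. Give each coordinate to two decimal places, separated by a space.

-0.88 0.70

A=(0,0), D=(9.00,0)
B = A + 2.00·(cos52°, sin52°) = (1.2313, 1.5760)
|BD| = 7.9269
circle(B,4.00) ∩ circle(D,9.00): a=-0.1365, h=3.9977
  candidates: C₊=(1.8924,5.5210) cross=31.689; C₋=(0.3028,-2.3147) cross=-31.689
  mode - wants cross < 0 → take C=(0.3028,-2.3147) (cross=-31.689)
ex = (C−B)/|BC| = (-0.2321,-0.9727); ey = (0.9727,-0.2321)
P = B + 1.34·ex + -1.85·ey = (-0.8792,0.7021)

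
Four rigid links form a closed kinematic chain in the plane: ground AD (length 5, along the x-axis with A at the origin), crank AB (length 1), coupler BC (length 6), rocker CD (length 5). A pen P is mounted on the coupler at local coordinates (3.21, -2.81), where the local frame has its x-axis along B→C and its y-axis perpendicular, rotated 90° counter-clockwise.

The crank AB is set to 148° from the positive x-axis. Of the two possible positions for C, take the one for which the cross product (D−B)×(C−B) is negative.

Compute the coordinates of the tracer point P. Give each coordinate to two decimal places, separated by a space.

-1.31 -3.71

A=(0,0), D=(5.00,0)
B = A + 1.00·(cos148°, sin148°) = (-0.8480, 0.5299)
|BD| = 5.8720
circle(B,6.00) ∩ circle(D,5.00): a=3.8727, h=4.5829
  candidates: C₊=(3.4224,4.7446) cross=26.911; C₋=(2.5952,-4.3837) cross=-26.911
  mode - wants cross < 0 → take C=(2.5952,-4.3837) (cross=-26.911)
ex = (C−B)/|BC| = (0.5739,-0.8189); ey = (0.8189,0.5739)
P = B + 3.21·ex + -2.81·ey = (-1.3071,-3.7115)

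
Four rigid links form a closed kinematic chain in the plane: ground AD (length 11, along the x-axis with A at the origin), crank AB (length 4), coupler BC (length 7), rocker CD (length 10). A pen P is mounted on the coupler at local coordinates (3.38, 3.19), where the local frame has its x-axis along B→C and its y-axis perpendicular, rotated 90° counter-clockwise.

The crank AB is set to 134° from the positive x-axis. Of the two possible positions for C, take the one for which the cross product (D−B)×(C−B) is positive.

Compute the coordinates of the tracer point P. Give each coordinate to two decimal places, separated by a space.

-1.44 7.33

A=(0,0), D=(11.00,0)
B = A + 4.00·(cos134°, sin134°) = (-2.7786, 2.8774)
|BD| = 14.0759
circle(B,7.00) ∩ circle(D,10.00): a=5.2263, h=4.6568
  candidates: C₊=(3.2893,6.3674) cross=65.548; C₋=(1.3854,-2.7494) cross=-65.548
  mode + wants cross > 0 → take C=(3.2893,6.3674) (cross=65.548)
ex = (C−B)/|BC| = (0.8668,0.4986); ey = (-0.4986,0.8668)
P = B + 3.38·ex + 3.19·ey = (-1.4392,7.3278)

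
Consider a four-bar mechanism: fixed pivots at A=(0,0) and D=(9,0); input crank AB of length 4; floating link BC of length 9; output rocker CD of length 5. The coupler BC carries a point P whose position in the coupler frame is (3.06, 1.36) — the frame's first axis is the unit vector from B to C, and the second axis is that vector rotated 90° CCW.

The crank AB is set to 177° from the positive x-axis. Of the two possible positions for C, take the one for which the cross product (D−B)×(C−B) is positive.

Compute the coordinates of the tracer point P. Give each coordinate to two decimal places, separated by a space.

-1.39 2.32

A=(0,0), D=(9.00,0)
B = A + 4.00·(cos177°, sin177°) = (-3.9945, 0.2093)
|BD| = 12.9962
circle(B,9.00) ∩ circle(D,5.00): a=8.6526, h=2.4765
  candidates: C₊=(4.6968,2.5461) cross=32.185; C₋=(4.6170,-2.4062) cross=-32.185
  mode + wants cross > 0 → take C=(4.6968,2.5461) (cross=32.185)
ex = (C−B)/|BC| = (0.9657,0.2596); ey = (-0.2596,0.9657)
P = B + 3.06·ex + 1.36·ey = (-1.3926,2.3172)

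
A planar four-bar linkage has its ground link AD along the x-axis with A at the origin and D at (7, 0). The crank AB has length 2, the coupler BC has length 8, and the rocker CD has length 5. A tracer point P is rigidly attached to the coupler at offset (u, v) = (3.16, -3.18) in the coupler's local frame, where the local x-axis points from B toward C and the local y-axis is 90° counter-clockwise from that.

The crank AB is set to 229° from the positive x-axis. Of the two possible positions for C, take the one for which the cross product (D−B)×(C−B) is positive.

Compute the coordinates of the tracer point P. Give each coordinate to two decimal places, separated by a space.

A=(0,0), D=(7.00,0)
B = A + 2.00·(cos229°, sin229°) = (-1.3121, -1.5094)
|BD| = 8.4481
circle(B,8.00) ∩ circle(D,5.00): a=6.5323, h=4.6184
  candidates: C₊=(4.2898,4.2018) cross=39.017; C₋=(5.9402,-4.8864) cross=-39.017
  mode + wants cross > 0 → take C=(4.2898,4.2018) (cross=39.017)
ex = (C−B)/|BC| = (0.7002,0.7139); ey = (-0.7139,0.7002)
P = B + 3.16·ex + -3.18·ey = (3.1709,-1.4803)

3.17 -1.48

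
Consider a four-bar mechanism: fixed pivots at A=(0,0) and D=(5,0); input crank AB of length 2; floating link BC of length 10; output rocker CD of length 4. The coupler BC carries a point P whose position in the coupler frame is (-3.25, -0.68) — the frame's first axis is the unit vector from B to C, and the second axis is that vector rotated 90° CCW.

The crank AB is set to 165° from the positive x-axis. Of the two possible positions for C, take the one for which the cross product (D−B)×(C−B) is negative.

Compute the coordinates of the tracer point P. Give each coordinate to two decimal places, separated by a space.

-5.20 1.11

A=(0,0), D=(5.00,0)
B = A + 2.00·(cos165°, sin165°) = (-1.9319, 0.5176)
|BD| = 6.9512
circle(B,10.00) ∩ circle(D,4.00): a=9.5177, h=3.0680
  candidates: C₊=(7.7879,2.8684) cross=21.326; C₋=(7.3310,-3.2506) cross=-21.326
  mode - wants cross < 0 → take C=(7.3310,-3.2506) (cross=-21.326)
ex = (C−B)/|BC| = (0.9263,-0.3768); ey = (0.3768,0.9263)
P = B + -3.25·ex + -0.68·ey = (-5.1985,1.1124)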